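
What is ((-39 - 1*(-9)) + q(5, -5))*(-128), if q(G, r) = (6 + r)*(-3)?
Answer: 4224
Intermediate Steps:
q(G, r) = -18 - 3*r
((-39 - 1*(-9)) + q(5, -5))*(-128) = ((-39 - 1*(-9)) + (-18 - 3*(-5)))*(-128) = ((-39 + 9) + (-18 + 15))*(-128) = (-30 - 3)*(-128) = -33*(-128) = 4224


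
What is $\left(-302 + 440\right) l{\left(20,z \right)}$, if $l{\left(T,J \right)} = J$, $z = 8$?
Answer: $1104$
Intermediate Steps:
$\left(-302 + 440\right) l{\left(20,z \right)} = \left(-302 + 440\right) 8 = 138 \cdot 8 = 1104$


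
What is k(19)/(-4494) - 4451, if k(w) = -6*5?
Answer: -3333794/749 ≈ -4451.0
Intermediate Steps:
k(w) = -30
k(19)/(-4494) - 4451 = -30/(-4494) - 4451 = -30*(-1/4494) - 4451 = 5/749 - 4451 = -3333794/749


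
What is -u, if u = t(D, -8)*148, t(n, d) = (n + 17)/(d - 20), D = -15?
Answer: 74/7 ≈ 10.571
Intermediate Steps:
t(n, d) = (17 + n)/(-20 + d)
u = -74/7 (u = ((17 - 15)/(-20 - 8))*148 = (2/(-28))*148 = -1/28*2*148 = -1/14*148 = -74/7 ≈ -10.571)
-u = -1*(-74/7) = 74/7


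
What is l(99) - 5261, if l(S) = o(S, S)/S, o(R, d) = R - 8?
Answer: -520748/99 ≈ -5260.1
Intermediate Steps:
o(R, d) = -8 + R
l(S) = (-8 + S)/S
l(99) - 5261 = (-8 + 99)/99 - 5261 = (1/99)*91 - 5261 = 91/99 - 5261 = -520748/99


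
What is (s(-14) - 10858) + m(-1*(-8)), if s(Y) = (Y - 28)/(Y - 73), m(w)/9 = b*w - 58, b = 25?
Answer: -277806/29 ≈ -9579.5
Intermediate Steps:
m(w) = -522 + 225*w (m(w) = 9*(25*w - 58) = 9*(-58 + 25*w) = -522 + 225*w)
s(Y) = (-28 + Y)/(-73 + Y)
(s(-14) - 10858) + m(-1*(-8)) = ((-28 - 14)/(-73 - 14) - 10858) + (-522 + 225*(-1*(-8))) = (-42/(-87) - 10858) + (-522 + 225*8) = (-1/87*(-42) - 10858) + (-522 + 1800) = (14/29 - 10858) + 1278 = -314868/29 + 1278 = -277806/29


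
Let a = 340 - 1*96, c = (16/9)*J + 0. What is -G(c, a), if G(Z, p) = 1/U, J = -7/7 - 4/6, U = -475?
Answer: 1/475 ≈ 0.0021053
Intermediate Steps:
J = -5/3 (J = -7*⅐ - 4*⅙ = -1 - ⅔ = -5/3 ≈ -1.6667)
c = -80/27 (c = (16/9)*(-5/3) + 0 = -80/27 + 0 = -80/27 ≈ -2.9630)
a = 244 (a = 340 - 96 = 244)
G(Z, p) = -1/475 (G(Z, p) = 1/(-475) = -1/475)
-G(c, a) = -1*(-1/475) = 1/475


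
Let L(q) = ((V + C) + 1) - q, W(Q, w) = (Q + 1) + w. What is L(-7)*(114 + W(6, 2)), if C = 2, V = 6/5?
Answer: 6888/5 ≈ 1377.6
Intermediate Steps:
V = 6/5 (V = 6*(⅕) = 6/5 ≈ 1.2000)
W(Q, w) = 1 + Q + w (W(Q, w) = (1 + Q) + w = 1 + Q + w)
L(q) = 21/5 - q (L(q) = ((6/5 + 2) + 1) - q = (16/5 + 1) - q = 21/5 - q)
L(-7)*(114 + W(6, 2)) = (21/5 - 1*(-7))*(114 + (1 + 6 + 2)) = (21/5 + 7)*(114 + 9) = (56/5)*123 = 6888/5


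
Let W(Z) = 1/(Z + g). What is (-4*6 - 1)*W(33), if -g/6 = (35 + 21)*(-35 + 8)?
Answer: -5/1821 ≈ -0.0027457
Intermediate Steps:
g = 9072 (g = -6*(35 + 21)*(-35 + 8) = -336*(-27) = -6*(-1512) = 9072)
W(Z) = 1/(9072 + Z) (W(Z) = 1/(Z + 9072) = 1/(9072 + Z))
(-4*6 - 1)*W(33) = (-4*6 - 1)/(9072 + 33) = (-24 - 1)/9105 = -25*1/9105 = -5/1821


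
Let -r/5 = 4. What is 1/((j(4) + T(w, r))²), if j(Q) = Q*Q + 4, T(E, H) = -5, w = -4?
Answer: 1/225 ≈ 0.0044444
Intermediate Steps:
r = -20 (r = -5*4 = -20)
j(Q) = 4 + Q² (j(Q) = Q² + 4 = 4 + Q²)
1/((j(4) + T(w, r))²) = 1/(((4 + 4²) - 5)²) = 1/(((4 + 16) - 5)²) = 1/((20 - 5)²) = 1/(15²) = 1/225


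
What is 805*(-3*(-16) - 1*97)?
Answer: -39445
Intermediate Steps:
805*(-3*(-16) - 1*97) = 805*(48 - 97) = 805*(-49) = -39445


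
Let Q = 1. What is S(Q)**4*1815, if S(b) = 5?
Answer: 1134375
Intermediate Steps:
S(Q)**4*1815 = 5**4*1815 = 625*1815 = 1134375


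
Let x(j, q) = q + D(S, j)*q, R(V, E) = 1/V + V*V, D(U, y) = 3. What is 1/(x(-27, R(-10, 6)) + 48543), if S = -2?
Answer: 5/244713 ≈ 2.0432e-5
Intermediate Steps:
R(V, E) = 1/V + V**2
x(j, q) = 4*q (x(j, q) = q + 3*q = 4*q)
1/(x(-27, R(-10, 6)) + 48543) = 1/(4*((1 + (-10)**3)/(-10)) + 48543) = 1/(4*(-(1 - 1000)/10) + 48543) = 1/(4*(-1/10*(-999)) + 48543) = 1/(4*(999/10) + 48543) = 1/(1998/5 + 48543) = 1/(244713/5) = 5/244713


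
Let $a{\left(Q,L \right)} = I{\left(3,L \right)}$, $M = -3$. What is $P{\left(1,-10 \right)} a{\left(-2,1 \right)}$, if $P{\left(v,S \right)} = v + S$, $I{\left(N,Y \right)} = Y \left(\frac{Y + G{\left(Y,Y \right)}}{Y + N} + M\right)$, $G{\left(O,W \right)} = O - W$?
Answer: $\frac{99}{4} \approx 24.75$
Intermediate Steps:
$I{\left(N,Y \right)} = Y \left(-3 + \frac{Y}{N + Y}\right)$ ($I{\left(N,Y \right)} = Y \left(\frac{Y + \left(Y - Y\right)}{Y + N} - 3\right) = Y \left(\frac{Y + 0}{N + Y} - 3\right) = Y \left(\frac{Y}{N + Y} - 3\right) = Y \left(-3 + \frac{Y}{N + Y}\right)$)
$a{\left(Q,L \right)} = \frac{L \left(-9 - 2 L\right)}{3 + L}$ ($a{\left(Q,L \right)} = \frac{L \left(\left(-3\right) 3 - 2 L\right)}{3 + L} = \frac{L \left(-9 - 2 L\right)}{3 + L}$)
$P{\left(v,S \right)} = S + v$
$P{\left(1,-10 \right)} a{\left(-2,1 \right)} = \left(-10 + 1\right) \left(\left(-1\right) 1 \frac{1}{3 + 1} \left(9 + 2 \cdot 1\right)\right) = - 9 \left(\left(-1\right) 1 \cdot \frac{1}{4} \left(9 + 2\right)\right) = - 9 \left(\left(-1\right) 1 \cdot \frac{1}{4} \cdot 11\right) = \left(-9\right) \left(- \frac{11}{4}\right) = \frac{99}{4}$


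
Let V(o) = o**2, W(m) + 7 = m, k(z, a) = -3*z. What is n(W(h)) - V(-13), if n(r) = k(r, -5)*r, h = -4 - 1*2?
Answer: -676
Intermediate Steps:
h = -6 (h = -4 - 2 = -6)
W(m) = -7 + m
n(r) = -3*r**2 (n(r) = (-3*r)*r = -3*r**2)
n(W(h)) - V(-13) = -3*(-7 - 6)**2 - 1*(-13)**2 = -3*(-13)**2 - 1*169 = -3*169 - 169 = -507 - 169 = -676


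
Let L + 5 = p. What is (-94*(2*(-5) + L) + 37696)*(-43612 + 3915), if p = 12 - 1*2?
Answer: -1515075702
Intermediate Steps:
p = 10 (p = 12 - 2 = 10)
L = 5 (L = -5 + 10 = 5)
(-94*(2*(-5) + L) + 37696)*(-43612 + 3915) = (-94*(2*(-5) + 5) + 37696)*(-43612 + 3915) = (-94*(-10 + 5) + 37696)*(-39697) = (-94*(-5) + 37696)*(-39697) = (470 + 37696)*(-39697) = 38166*(-39697) = -1515075702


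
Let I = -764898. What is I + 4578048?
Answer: 3813150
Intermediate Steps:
I + 4578048 = -764898 + 4578048 = 3813150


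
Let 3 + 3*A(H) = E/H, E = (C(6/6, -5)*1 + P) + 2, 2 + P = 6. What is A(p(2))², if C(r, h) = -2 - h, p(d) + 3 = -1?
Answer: 49/16 ≈ 3.0625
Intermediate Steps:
p(d) = -4 (p(d) = -3 - 1 = -4)
P = 4 (P = -2 + 6 = 4)
E = 9 (E = ((-2 - 1*(-5))*1 + 4) + 2 = ((-2 + 5)*1 + 4) + 2 = (3*1 + 4) + 2 = (3 + 4) + 2 = 7 + 2 = 9)
A(H) = -1 + 3/H (A(H) = -1 + (9/H)/3 = -1 + 3/H)
A(p(2))² = ((3 - 1*(-4))/(-4))² = (-(3 + 4)/4)² = (-¼*7)² = (-7/4)² = 49/16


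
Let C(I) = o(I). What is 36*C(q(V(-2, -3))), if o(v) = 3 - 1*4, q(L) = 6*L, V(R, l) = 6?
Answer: -36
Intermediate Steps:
o(v) = -1 (o(v) = 3 - 4 = -1)
C(I) = -1
36*C(q(V(-2, -3))) = 36*(-1) = -36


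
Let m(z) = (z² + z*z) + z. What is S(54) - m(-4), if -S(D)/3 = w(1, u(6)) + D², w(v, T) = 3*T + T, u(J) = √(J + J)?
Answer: -8776 - 24*√3 ≈ -8817.6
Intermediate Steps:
u(J) = √2*√J (u(J) = √(2*J) = √2*√J)
m(z) = z + 2*z² (m(z) = (z² + z²) + z = 2*z² + z = z + 2*z²)
w(v, T) = 4*T
S(D) = -24*√3 - 3*D² (S(D) = -3*(4*(√2*√6) + D²) = -3*(4*(2*√3) + D²) = -3*(8*√3 + D²) = -3*(D² + 8*√3) = -24*√3 - 3*D²)
S(54) - m(-4) = (-24*√3 - 3*54²) - (-4)*(1 + 2*(-4)) = (-24*√3 - 3*2916) - (-4)*(1 - 8) = (-24*√3 - 8748) - (-4)*(-7) = (-8748 - 24*√3) - 1*28 = (-8748 - 24*√3) - 28 = -8776 - 24*√3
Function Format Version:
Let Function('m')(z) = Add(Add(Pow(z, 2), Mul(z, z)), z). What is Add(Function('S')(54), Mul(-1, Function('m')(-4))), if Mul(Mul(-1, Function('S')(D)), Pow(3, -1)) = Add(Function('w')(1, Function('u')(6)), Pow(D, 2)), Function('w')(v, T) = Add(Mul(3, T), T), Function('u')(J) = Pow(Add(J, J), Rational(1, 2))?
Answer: Add(-8776, Mul(-24, Pow(3, Rational(1, 2)))) ≈ -8817.6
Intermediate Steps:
Function('u')(J) = Mul(Pow(2, Rational(1, 2)), Pow(J, Rational(1, 2))) (Function('u')(J) = Pow(Mul(2, J), Rational(1, 2)) = Mul(Pow(2, Rational(1, 2)), Pow(J, Rational(1, 2))))
Function('m')(z) = Add(z, Mul(2, Pow(z, 2))) (Function('m')(z) = Add(Add(Pow(z, 2), Pow(z, 2)), z) = Add(Mul(2, Pow(z, 2)), z) = Add(z, Mul(2, Pow(z, 2))))
Function('w')(v, T) = Mul(4, T)
Function('S')(D) = Add(Mul(-24, Pow(3, Rational(1, 2))), Mul(-3, Pow(D, 2))) (Function('S')(D) = Mul(-3, Add(Mul(4, Mul(Pow(2, Rational(1, 2)), Pow(6, Rational(1, 2)))), Pow(D, 2))) = Mul(-3, Add(Mul(4, Mul(2, Pow(3, Rational(1, 2)))), Pow(D, 2))) = Mul(-3, Add(Mul(8, Pow(3, Rational(1, 2))), Pow(D, 2))) = Mul(-3, Add(Pow(D, 2), Mul(8, Pow(3, Rational(1, 2))))) = Add(Mul(-24, Pow(3, Rational(1, 2))), Mul(-3, Pow(D, 2))))
Add(Function('S')(54), Mul(-1, Function('m')(-4))) = Add(Add(Mul(-24, Pow(3, Rational(1, 2))), Mul(-3, Pow(54, 2))), Mul(-1, Mul(-4, Add(1, Mul(2, -4))))) = Add(Add(Mul(-24, Pow(3, Rational(1, 2))), Mul(-3, 2916)), Mul(-1, Mul(-4, Add(1, -8)))) = Add(Add(Mul(-24, Pow(3, Rational(1, 2))), -8748), Mul(-1, Mul(-4, -7))) = Add(Add(-8748, Mul(-24, Pow(3, Rational(1, 2)))), Mul(-1, 28)) = Add(Add(-8748, Mul(-24, Pow(3, Rational(1, 2)))), -28) = Add(-8776, Mul(-24, Pow(3, Rational(1, 2))))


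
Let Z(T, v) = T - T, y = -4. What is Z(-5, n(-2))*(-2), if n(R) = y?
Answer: 0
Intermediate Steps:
n(R) = -4
Z(T, v) = 0
Z(-5, n(-2))*(-2) = 0*(-2) = 0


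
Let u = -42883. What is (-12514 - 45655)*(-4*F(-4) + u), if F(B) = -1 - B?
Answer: 2495159255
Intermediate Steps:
(-12514 - 45655)*(-4*F(-4) + u) = (-12514 - 45655)*(-4*(-1 - 1*(-4)) - 42883) = -58169*(-4*(-1 + 4) - 42883) = -58169*(-4*3 - 42883) = -58169*(-12 - 42883) = -58169*(-42895) = 2495159255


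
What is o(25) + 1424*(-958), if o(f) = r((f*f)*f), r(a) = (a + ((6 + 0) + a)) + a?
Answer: -1317311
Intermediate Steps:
r(a) = 6 + 3*a (r(a) = (a + (6 + a)) + a = (6 + 2*a) + a = 6 + 3*a)
o(f) = 6 + 3*f**3 (o(f) = 6 + 3*((f*f)*f) = 6 + 3*(f**2*f) = 6 + 3*f**3)
o(25) + 1424*(-958) = (6 + 3*25**3) + 1424*(-958) = (6 + 3*15625) - 1364192 = (6 + 46875) - 1364192 = 46881 - 1364192 = -1317311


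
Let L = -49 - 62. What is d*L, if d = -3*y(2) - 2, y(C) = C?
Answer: 888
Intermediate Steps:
L = -111
d = -8 (d = -3*2 - 2 = -6 - 2 = -8)
d*L = -8*(-111) = 888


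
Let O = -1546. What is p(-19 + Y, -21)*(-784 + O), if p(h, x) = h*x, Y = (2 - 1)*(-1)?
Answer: -978600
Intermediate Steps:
Y = -1 (Y = 1*(-1) = -1)
p(-19 + Y, -21)*(-784 + O) = ((-19 - 1)*(-21))*(-784 - 1546) = -20*(-21)*(-2330) = 420*(-2330) = -978600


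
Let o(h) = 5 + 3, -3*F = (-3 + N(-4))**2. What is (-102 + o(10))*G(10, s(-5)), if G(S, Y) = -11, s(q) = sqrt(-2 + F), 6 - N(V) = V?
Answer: 1034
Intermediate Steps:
N(V) = 6 - V
F = -49/3 (F = -(-3 + (6 - 1*(-4)))**2/3 = -(-3 + (6 + 4))**2/3 = -(-3 + 10)**2/3 = -1/3*7**2 = -1/3*49 = -49/3 ≈ -16.333)
s(q) = I*sqrt(165)/3 (s(q) = sqrt(-2 - 49/3) = sqrt(-55/3) = I*sqrt(165)/3)
o(h) = 8
(-102 + o(10))*G(10, s(-5)) = (-102 + 8)*(-11) = -94*(-11) = 1034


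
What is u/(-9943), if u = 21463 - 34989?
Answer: 13526/9943 ≈ 1.3604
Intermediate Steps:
u = -13526
u/(-9943) = -13526/(-9943) = -13526*(-1/9943) = 13526/9943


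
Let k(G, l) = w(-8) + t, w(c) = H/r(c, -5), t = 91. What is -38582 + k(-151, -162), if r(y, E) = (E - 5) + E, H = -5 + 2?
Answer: -192454/5 ≈ -38491.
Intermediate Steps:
H = -3
r(y, E) = -5 + 2*E (r(y, E) = (-5 + E) + E = -5 + 2*E)
w(c) = 1/5 (w(c) = -3/(-5 + 2*(-5)) = -3/(-5 - 10) = -3/(-15) = -3*(-1/15) = 1/5)
k(G, l) = 456/5 (k(G, l) = 1/5 + 91 = 456/5)
-38582 + k(-151, -162) = -38582 + 456/5 = -192454/5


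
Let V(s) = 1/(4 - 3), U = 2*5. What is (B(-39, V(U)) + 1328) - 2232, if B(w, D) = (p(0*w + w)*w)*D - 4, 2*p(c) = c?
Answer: -295/2 ≈ -147.50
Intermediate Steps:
p(c) = c/2
U = 10
V(s) = 1 (V(s) = 1/1 = 1)
B(w, D) = -4 + D*w²/2 (B(w, D) = (((0*w + w)/2)*w)*D - 4 = (((0 + w)/2)*w)*D - 4 = ((w/2)*w)*D - 4 = (w²/2)*D - 4 = D*w²/2 - 4 = -4 + D*w²/2)
(B(-39, V(U)) + 1328) - 2232 = ((-4 + (½)*1*(-39)²) + 1328) - 2232 = ((-4 + (½)*1*1521) + 1328) - 2232 = ((-4 + 1521/2) + 1328) - 2232 = (1513/2 + 1328) - 2232 = 4169/2 - 2232 = -295/2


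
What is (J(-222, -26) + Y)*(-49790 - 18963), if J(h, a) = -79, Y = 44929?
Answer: -3083572050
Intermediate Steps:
(J(-222, -26) + Y)*(-49790 - 18963) = (-79 + 44929)*(-49790 - 18963) = 44850*(-68753) = -3083572050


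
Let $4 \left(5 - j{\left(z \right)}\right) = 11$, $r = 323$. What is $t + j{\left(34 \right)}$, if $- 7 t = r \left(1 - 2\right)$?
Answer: $\frac{1355}{28} \approx 48.393$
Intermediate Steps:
$j{\left(z \right)} = \frac{9}{4}$ ($j{\left(z \right)} = 5 - \frac{11}{4} = \frac{9}{4}$)
$t = \frac{323}{7}$ ($t = - \frac{323 \left(1 - 2\right)}{7} = - \frac{323 \left(-1\right)}{7} = \left(- \frac{1}{7}\right) \left(-323\right) = \frac{323}{7} \approx 46.143$)
$t + j{\left(34 \right)} = \frac{323}{7} + \frac{9}{4} = \frac{1355}{28}$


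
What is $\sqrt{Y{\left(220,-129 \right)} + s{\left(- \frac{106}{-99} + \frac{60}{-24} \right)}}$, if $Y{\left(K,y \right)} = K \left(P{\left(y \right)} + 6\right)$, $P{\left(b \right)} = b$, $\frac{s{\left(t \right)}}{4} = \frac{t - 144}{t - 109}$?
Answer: $\frac{2 i \sqrt{129342783578}}{4373} \approx 164.48 i$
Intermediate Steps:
$s{\left(t \right)} = \frac{4 \left(-144 + t\right)}{-109 + t}$ ($s{\left(t \right)} = 4 \frac{t - 144}{t - 109} = 4 \frac{-144 + t}{-109 + t} = \frac{4 \left(-144 + t\right)}{-109 + t}$)
$Y{\left(K,y \right)} = K \left(6 + y\right)$ ($Y{\left(K,y \right)} = K \left(y + 6\right) = K \left(6 + y\right)$)
$\sqrt{Y{\left(220,-129 \right)} + s{\left(- \frac{106}{-99} + \frac{60}{-24} \right)}} = \sqrt{220 \left(6 - 129\right) + \frac{4 \left(-144 + \left(- \frac{106}{-99} + \frac{60}{-24}\right)\right)}{-109 + \left(- \frac{106}{-99} + \frac{60}{-24}\right)}} = \sqrt{220 \left(-123\right) + \frac{4 \left(-144 + \left(\left(-106\right) \left(- \frac{1}{99}\right) + 60 \left(- \frac{1}{24}\right)\right)\right)}{-109 + \left(\left(-106\right) \left(- \frac{1}{99}\right) + 60 \left(- \frac{1}{24}\right)\right)}} = \sqrt{-27060 + \frac{4 \left(-144 + \left(\frac{106}{99} - \frac{5}{2}\right)\right)}{-109 + \left(\frac{106}{99} - \frac{5}{2}\right)}} = \sqrt{-27060 + \frac{4 \left(-144 - \frac{283}{198}\right)}{-109 - \frac{283}{198}}} = \sqrt{-27060 + 4 \frac{1}{- \frac{21865}{198}} \left(- \frac{28795}{198}\right)} = \sqrt{-27060 + 4 \left(- \frac{198}{21865}\right) \left(- \frac{28795}{198}\right)} = \sqrt{-27060 + \frac{23036}{4373}} = \sqrt{- \frac{118310344}{4373}} = \frac{2 i \sqrt{129342783578}}{4373}$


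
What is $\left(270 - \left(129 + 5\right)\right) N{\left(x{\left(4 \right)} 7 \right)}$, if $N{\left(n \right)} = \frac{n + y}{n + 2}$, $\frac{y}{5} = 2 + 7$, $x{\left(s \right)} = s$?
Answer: $\frac{4964}{15} \approx 330.93$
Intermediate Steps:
$y = 45$ ($y = 5 \left(2 + 7\right) = 5 \cdot 9 = 45$)
$N{\left(n \right)} = \frac{45 + n}{2 + n}$ ($N{\left(n \right)} = \frac{n + 45}{n + 2} = \frac{45 + n}{2 + n}$)
$\left(270 - \left(129 + 5\right)\right) N{\left(x{\left(4 \right)} 7 \right)} = \left(270 - \left(129 + 5\right)\right) \frac{45 + 4 \cdot 7}{2 + 4 \cdot 7} = \left(270 - 134\right) \frac{45 + 28}{2 + 28} = \left(270 - 134\right) \frac{1}{30} \cdot 73 = 136 \cdot \frac{1}{30} \cdot 73 = 136 \cdot \frac{73}{30} = \frac{4964}{15}$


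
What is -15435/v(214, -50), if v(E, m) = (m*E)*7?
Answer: 441/2140 ≈ 0.20607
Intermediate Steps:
v(E, m) = 7*E*m (v(E, m) = (E*m)*7 = 7*E*m)
-15435/v(214, -50) = -15435/(7*214*(-50)) = -15435/(-74900) = -15435*(-1/74900) = 441/2140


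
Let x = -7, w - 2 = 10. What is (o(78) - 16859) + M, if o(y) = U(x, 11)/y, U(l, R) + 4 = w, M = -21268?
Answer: -1486949/39 ≈ -38127.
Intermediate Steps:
w = 12 (w = 2 + 10 = 12)
U(l, R) = 8 (U(l, R) = -4 + 12 = 8)
o(y) = 8/y
(o(78) - 16859) + M = (8/78 - 16859) - 21268 = (8*(1/78) - 16859) - 21268 = (4/39 - 16859) - 21268 = -657497/39 - 21268 = -1486949/39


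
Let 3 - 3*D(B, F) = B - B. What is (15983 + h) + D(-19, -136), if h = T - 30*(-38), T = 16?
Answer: 17140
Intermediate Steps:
D(B, F) = 1 (D(B, F) = 1 - (B - B)/3 = 1 - ⅓*0 = 1 + 0 = 1)
h = 1156 (h = 16 - 30*(-38) = 16 + 1140 = 1156)
(15983 + h) + D(-19, -136) = (15983 + 1156) + 1 = 17139 + 1 = 17140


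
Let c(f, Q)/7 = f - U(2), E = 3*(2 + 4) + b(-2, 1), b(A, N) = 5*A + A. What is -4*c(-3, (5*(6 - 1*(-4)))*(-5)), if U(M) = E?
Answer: 252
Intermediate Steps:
b(A, N) = 6*A
E = 6 (E = 3*(2 + 4) + 6*(-2) = 3*6 - 12 = 18 - 12 = 6)
U(M) = 6
c(f, Q) = -42 + 7*f (c(f, Q) = 7*(f - 1*6) = 7*(f - 6) = 7*(-6 + f) = -42 + 7*f)
-4*c(-3, (5*(6 - 1*(-4)))*(-5)) = -4*(-42 + 7*(-3)) = -4*(-42 - 21) = -4*(-63) = 252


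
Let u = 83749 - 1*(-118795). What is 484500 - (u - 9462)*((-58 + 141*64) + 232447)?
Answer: -46612020366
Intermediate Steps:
u = 202544 (u = 83749 + 118795 = 202544)
484500 - (u - 9462)*((-58 + 141*64) + 232447) = 484500 - (202544 - 9462)*((-58 + 141*64) + 232447) = 484500 - 193082*((-58 + 9024) + 232447) = 484500 - 193082*(8966 + 232447) = 484500 - 193082*241413 = 484500 - 1*46612504866 = 484500 - 46612504866 = -46612020366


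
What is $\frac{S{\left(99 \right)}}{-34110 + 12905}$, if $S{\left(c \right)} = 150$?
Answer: $- \frac{30}{4241} \approx -0.0070738$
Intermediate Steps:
$\frac{S{\left(99 \right)}}{-34110 + 12905} = \frac{150}{-34110 + 12905} = \frac{150}{-21205} = 150 \left(- \frac{1}{21205}\right) = - \frac{30}{4241}$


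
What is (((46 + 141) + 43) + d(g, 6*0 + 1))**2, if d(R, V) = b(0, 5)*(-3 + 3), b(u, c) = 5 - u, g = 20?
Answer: 52900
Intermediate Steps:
d(R, V) = 0 (d(R, V) = (5 - 1*0)*(-3 + 3) = (5 + 0)*0 = 5*0 = 0)
(((46 + 141) + 43) + d(g, 6*0 + 1))**2 = (((46 + 141) + 43) + 0)**2 = ((187 + 43) + 0)**2 = (230 + 0)**2 = 230**2 = 52900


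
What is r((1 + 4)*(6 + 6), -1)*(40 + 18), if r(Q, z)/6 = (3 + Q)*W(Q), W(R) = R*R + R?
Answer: 80241840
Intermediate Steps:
W(R) = R + R² (W(R) = R² + R = R + R²)
r(Q, z) = 6*Q*(1 + Q)*(3 + Q) (r(Q, z) = 6*((3 + Q)*(Q*(1 + Q))) = 6*(Q*(1 + Q)*(3 + Q)) = 6*Q*(1 + Q)*(3 + Q))
r((1 + 4)*(6 + 6), -1)*(40 + 18) = (6*((1 + 4)*(6 + 6))*(1 + (1 + 4)*(6 + 6))*(3 + (1 + 4)*(6 + 6)))*(40 + 18) = (6*(5*12)*(1 + 5*12)*(3 + 5*12))*58 = (6*60*(1 + 60)*(3 + 60))*58 = (6*60*61*63)*58 = 1383480*58 = 80241840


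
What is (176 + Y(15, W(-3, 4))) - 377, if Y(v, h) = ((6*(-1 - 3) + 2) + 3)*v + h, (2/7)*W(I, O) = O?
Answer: -472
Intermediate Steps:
W(I, O) = 7*O/2
Y(v, h) = h - 19*v (Y(v, h) = ((6*(-4) + 2) + 3)*v + h = ((-24 + 2) + 3)*v + h = (-22 + 3)*v + h = -19*v + h = h - 19*v)
(176 + Y(15, W(-3, 4))) - 377 = (176 + ((7/2)*4 - 19*15)) - 377 = (176 + (14 - 285)) - 377 = (176 - 271) - 377 = -95 - 377 = -472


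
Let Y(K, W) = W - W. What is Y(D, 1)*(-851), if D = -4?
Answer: 0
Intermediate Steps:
Y(K, W) = 0
Y(D, 1)*(-851) = 0*(-851) = 0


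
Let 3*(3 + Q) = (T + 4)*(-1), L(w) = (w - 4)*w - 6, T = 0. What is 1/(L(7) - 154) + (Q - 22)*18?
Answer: -65887/139 ≈ -474.01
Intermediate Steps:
L(w) = -6 + w*(-4 + w) (L(w) = (-4 + w)*w - 6 = w*(-4 + w) - 6 = -6 + w*(-4 + w))
Q = -13/3 (Q = -3 + ((0 + 4)*(-1))/3 = -3 + (4*(-1))/3 = -3 + (1/3)*(-4) = -3 - 4/3 = -13/3 ≈ -4.3333)
1/(L(7) - 154) + (Q - 22)*18 = 1/((-6 + 7**2 - 4*7) - 154) + (-13/3 - 22)*18 = 1/((-6 + 49 - 28) - 154) - 79/3*18 = 1/(15 - 154) - 474 = 1/(-139) - 474 = -1/139 - 474 = -65887/139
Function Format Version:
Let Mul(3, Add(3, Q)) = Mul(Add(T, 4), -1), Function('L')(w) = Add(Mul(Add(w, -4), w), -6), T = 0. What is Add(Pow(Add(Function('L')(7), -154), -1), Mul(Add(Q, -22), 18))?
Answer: Rational(-65887, 139) ≈ -474.01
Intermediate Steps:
Function('L')(w) = Add(-6, Mul(w, Add(-4, w))) (Function('L')(w) = Add(Mul(Add(-4, w), w), -6) = Add(Mul(w, Add(-4, w)), -6) = Add(-6, Mul(w, Add(-4, w))))
Q = Rational(-13, 3) (Q = Add(-3, Mul(Rational(1, 3), Mul(Add(0, 4), -1))) = Add(-3, Mul(Rational(1, 3), Mul(4, -1))) = Add(-3, Mul(Rational(1, 3), -4)) = Add(-3, Rational(-4, 3)) = Rational(-13, 3) ≈ -4.3333)
Add(Pow(Add(Function('L')(7), -154), -1), Mul(Add(Q, -22), 18)) = Add(Pow(Add(Add(-6, Pow(7, 2), Mul(-4, 7)), -154), -1), Mul(Add(Rational(-13, 3), -22), 18)) = Add(Pow(Add(Add(-6, 49, -28), -154), -1), Mul(Rational(-79, 3), 18)) = Add(Pow(Add(15, -154), -1), -474) = Add(Pow(-139, -1), -474) = Add(Rational(-1, 139), -474) = Rational(-65887, 139)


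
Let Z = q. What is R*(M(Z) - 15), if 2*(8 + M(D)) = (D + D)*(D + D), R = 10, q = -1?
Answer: -210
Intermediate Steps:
Z = -1
M(D) = -8 + 2*D² (M(D) = -8 + ((D + D)*(D + D))/2 = -8 + ((2*D)*(2*D))/2 = -8 + (4*D²)/2 = -8 + 2*D²)
R*(M(Z) - 15) = 10*((-8 + 2*(-1)²) - 15) = 10*((-8 + 2*1) - 15) = 10*((-8 + 2) - 15) = 10*(-6 - 15) = 10*(-21) = -210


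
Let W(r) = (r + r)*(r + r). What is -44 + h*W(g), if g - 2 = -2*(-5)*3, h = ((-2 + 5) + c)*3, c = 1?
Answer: 49108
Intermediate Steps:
h = 12 (h = ((-2 + 5) + 1)*3 = (3 + 1)*3 = 4*3 = 12)
g = 32 (g = 2 - 2*(-5)*3 = 2 + 10*3 = 2 + 30 = 32)
W(r) = 4*r² (W(r) = (2*r)*(2*r) = 4*r²)
-44 + h*W(g) = -44 + 12*(4*32²) = -44 + 12*(4*1024) = -44 + 12*4096 = -44 + 49152 = 49108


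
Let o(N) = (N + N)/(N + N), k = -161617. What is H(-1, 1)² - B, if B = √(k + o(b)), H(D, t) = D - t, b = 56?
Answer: 4 - 4*I*√10101 ≈ 4.0 - 402.02*I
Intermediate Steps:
o(N) = 1 (o(N) = (2*N)/((2*N)) = (2*N)*(1/(2*N)) = 1)
B = 4*I*√10101 (B = √(-161617 + 1) = √(-161616) = 4*I*√10101 ≈ 402.02*I)
H(-1, 1)² - B = (-1 - 1*1)² - 4*I*√10101 = (-1 - 1)² - 4*I*√10101 = (-2)² - 4*I*√10101 = 4 - 4*I*√10101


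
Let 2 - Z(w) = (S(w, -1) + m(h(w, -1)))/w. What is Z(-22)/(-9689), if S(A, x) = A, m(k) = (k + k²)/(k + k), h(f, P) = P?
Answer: -1/9689 ≈ -0.00010321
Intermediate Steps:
m(k) = (k + k²)/(2*k) (m(k) = (k + k²)/((2*k)) = (k + k²)*(1/(2*k)) = (k + k²)/(2*k))
Z(w) = 1 (Z(w) = 2 - (w + (½ + (½)*(-1)))/w = 2 - (w + (½ - ½))/w = 2 - (w + 0)/w = 2 - w/w = 2 - 1*1 = 2 - 1 = 1)
Z(-22)/(-9689) = 1/(-9689) = 1*(-1/9689) = -1/9689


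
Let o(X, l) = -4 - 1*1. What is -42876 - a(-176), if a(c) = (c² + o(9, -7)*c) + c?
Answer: -74556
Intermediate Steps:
o(X, l) = -5 (o(X, l) = -4 - 1 = -5)
a(c) = c² - 4*c (a(c) = (c² - 5*c) + c = c² - 4*c)
-42876 - a(-176) = -42876 - (-176)*(-4 - 176) = -42876 - (-176)*(-180) = -42876 - 1*31680 = -42876 - 31680 = -74556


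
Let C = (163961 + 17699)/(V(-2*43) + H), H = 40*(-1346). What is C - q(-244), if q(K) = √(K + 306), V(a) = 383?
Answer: -181660/53457 - √62 ≈ -11.272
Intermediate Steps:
H = -53840
q(K) = √(306 + K)
C = -181660/53457 (C = (163961 + 17699)/(383 - 53840) = 181660/(-53457) = 181660*(-1/53457) = -181660/53457 ≈ -3.3982)
C - q(-244) = -181660/53457 - √(306 - 244) = -181660/53457 - √62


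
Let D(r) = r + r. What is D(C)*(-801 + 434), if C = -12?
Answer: 8808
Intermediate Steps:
D(r) = 2*r
D(C)*(-801 + 434) = (2*(-12))*(-801 + 434) = -24*(-367) = 8808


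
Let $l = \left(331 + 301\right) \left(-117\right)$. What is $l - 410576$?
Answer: $-484520$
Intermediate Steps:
$l = -73944$ ($l = 632 \left(-117\right) = -73944$)
$l - 410576 = -73944 - 410576 = -484520$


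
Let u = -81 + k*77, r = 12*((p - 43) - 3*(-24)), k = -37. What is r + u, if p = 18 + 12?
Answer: -2222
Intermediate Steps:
p = 30
r = 708 (r = 12*((30 - 43) - 3*(-24)) = 12*(-13 + 72) = 12*59 = 708)
u = -2930 (u = -81 - 37*77 = -81 - 2849 = -2930)
r + u = 708 - 2930 = -2222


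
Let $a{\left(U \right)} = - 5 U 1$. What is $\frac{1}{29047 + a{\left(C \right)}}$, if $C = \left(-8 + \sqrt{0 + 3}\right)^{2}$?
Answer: $\frac{3589}{103044968} - \frac{5 \sqrt{3}}{51522484} \approx 3.4661 \cdot 10^{-5}$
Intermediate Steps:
$C = \left(-8 + \sqrt{3}\right)^{2} \approx 39.287$
$a{\left(U \right)} = - 5 U$
$\frac{1}{29047 + a{\left(C \right)}} = \frac{1}{29047 - 5 \left(8 - \sqrt{3}\right)^{2}}$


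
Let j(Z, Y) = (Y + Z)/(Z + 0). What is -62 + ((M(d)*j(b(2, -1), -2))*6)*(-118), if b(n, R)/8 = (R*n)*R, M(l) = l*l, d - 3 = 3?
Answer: -22364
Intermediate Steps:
d = 6 (d = 3 + 3 = 6)
M(l) = l²
b(n, R) = 8*n*R² (b(n, R) = 8*((R*n)*R) = 8*(n*R²) = 8*n*R²)
j(Z, Y) = (Y + Z)/Z
-62 + ((M(d)*j(b(2, -1), -2))*6)*(-118) = -62 + ((6²*((-2 + 8*2*(-1)²)/((8*2*(-1)²))))*6)*(-118) = -62 + ((36*((-2 + 8*2*1)/((8*2*1))))*6)*(-118) = -62 + ((36*((-2 + 16)/16))*6)*(-118) = -62 + ((36*((1/16)*14))*6)*(-118) = -62 + ((36*(7/8))*6)*(-118) = -62 + ((63/2)*6)*(-118) = -62 + 189*(-118) = -62 - 22302 = -22364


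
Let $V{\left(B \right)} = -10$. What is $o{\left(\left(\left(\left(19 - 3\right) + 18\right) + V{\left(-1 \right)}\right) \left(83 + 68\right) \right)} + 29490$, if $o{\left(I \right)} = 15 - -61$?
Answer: $29566$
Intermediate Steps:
$o{\left(I \right)} = 76$ ($o{\left(I \right)} = 15 + 61 = 76$)
$o{\left(\left(\left(\left(19 - 3\right) + 18\right) + V{\left(-1 \right)}\right) \left(83 + 68\right) \right)} + 29490 = 76 + 29490 = 29566$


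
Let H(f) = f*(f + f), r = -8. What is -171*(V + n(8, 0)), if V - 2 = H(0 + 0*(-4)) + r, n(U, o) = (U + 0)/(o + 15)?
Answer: 4674/5 ≈ 934.80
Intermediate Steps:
n(U, o) = U/(15 + o)
H(f) = 2*f**2 (H(f) = f*(2*f) = 2*f**2)
V = -6 (V = 2 + (2*(0 + 0*(-4))**2 - 8) = 2 + (2*(0 + 0)**2 - 8) = 2 + (2*0**2 - 8) = 2 + (2*0 - 8) = 2 + (0 - 8) = 2 - 8 = -6)
-171*(V + n(8, 0)) = -171*(-6 + 8/(15 + 0)) = -171*(-6 + 8/15) = -171*(-82/15) = 4674/5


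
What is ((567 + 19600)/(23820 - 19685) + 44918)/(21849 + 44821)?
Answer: 185756097/275680450 ≈ 0.67381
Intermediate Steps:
((567 + 19600)/(23820 - 19685) + 44918)/(21849 + 44821) = (20167/4135 + 44918)/66670 = (20167*(1/4135) + 44918)*(1/66670) = (20167/4135 + 44918)*(1/66670) = (185756097/4135)*(1/66670) = 185756097/275680450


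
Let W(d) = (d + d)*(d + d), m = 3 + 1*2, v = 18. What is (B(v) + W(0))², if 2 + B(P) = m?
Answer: 9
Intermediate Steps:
m = 5 (m = 3 + 2 = 5)
B(P) = 3 (B(P) = -2 + 5 = 3)
W(d) = 4*d² (W(d) = (2*d)*(2*d) = 4*d²)
(B(v) + W(0))² = (3 + 4*0²)² = (3 + 4*0)² = (3 + 0)² = 3² = 9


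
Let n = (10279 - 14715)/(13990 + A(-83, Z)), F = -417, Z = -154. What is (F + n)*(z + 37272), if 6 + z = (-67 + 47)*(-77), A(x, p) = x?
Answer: -225216635930/13907 ≈ -1.6194e+7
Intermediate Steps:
z = 1534 (z = -6 + (-67 + 47)*(-77) = -6 - 20*(-77) = -6 + 1540 = 1534)
n = -4436/13907 (n = (10279 - 14715)/(13990 - 83) = -4436/13907 ≈ -0.31898)
(F + n)*(z + 37272) = (-417 - 4436/13907)*(1534 + 37272) = -5803655/13907*38806 = -225216635930/13907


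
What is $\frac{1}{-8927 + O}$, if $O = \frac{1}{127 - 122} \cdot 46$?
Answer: $- \frac{5}{44589} \approx -0.00011214$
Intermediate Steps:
$O = \frac{46}{5}$ ($O = \frac{1}{5} \cdot 46 = \frac{46}{5} \approx 9.2$)
$\frac{1}{-8927 + O} = \frac{1}{-8927 + \frac{46}{5}} = \frac{1}{- \frac{44589}{5}} = - \frac{5}{44589}$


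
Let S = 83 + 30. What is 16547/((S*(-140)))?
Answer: -16547/15820 ≈ -1.0460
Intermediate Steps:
S = 113
16547/((S*(-140))) = 16547/((113*(-140))) = 16547/(-15820) = 16547*(-1/15820) = -16547/15820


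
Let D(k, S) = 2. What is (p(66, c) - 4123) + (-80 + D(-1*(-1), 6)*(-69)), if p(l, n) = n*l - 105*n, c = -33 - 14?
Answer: -2508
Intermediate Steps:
c = -47
p(l, n) = -105*n + l*n (p(l, n) = l*n - 105*n = -105*n + l*n)
(p(66, c) - 4123) + (-80 + D(-1*(-1), 6)*(-69)) = (-47*(-105 + 66) - 4123) + (-80 + 2*(-69)) = (-47*(-39) - 4123) + (-80 - 138) = (1833 - 4123) - 218 = -2290 - 218 = -2508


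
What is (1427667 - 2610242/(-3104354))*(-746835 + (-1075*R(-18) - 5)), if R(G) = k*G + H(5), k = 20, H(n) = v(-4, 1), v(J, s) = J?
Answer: -787874217414437200/1552177 ≈ -5.0759e+11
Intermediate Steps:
H(n) = -4
R(G) = -4 + 20*G (R(G) = 20*G - 4 = -4 + 20*G)
(1427667 - 2610242/(-3104354))*(-746835 + (-1075*R(-18) - 5)) = (1427667 - 2610242/(-3104354))*(-746835 + (-1075*(-4 + 20*(-18)) - 5)) = (1427667 - 2610242*(-1/3104354))*(-746835 + (-1075*(-4 - 360) - 5)) = (1427667 + 1305121/1552177)*(-746835 + (-1075*(-364) - 5)) = 2215993186180*(-746835 + (391300 - 5))/1552177 = 2215993186180*(-746835 + 391295)/1552177 = (2215993186180/1552177)*(-355540) = -787874217414437200/1552177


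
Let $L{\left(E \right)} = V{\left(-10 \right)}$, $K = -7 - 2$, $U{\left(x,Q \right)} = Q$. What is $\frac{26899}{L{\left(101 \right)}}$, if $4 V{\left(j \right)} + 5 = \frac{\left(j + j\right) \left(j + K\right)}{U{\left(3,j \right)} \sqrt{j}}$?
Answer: $- \frac{2689900}{847} - \frac{2044324 i \sqrt{10}}{847} \approx -3175.8 - 7632.5 i$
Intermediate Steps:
$K = -9$
$V{\left(j \right)} = - \frac{5}{4} + \frac{-9 + j}{2 \sqrt{j}}$ ($V{\left(j \right)} = - \frac{5}{4} + \frac{\left(j + j\right) \left(j - 9\right) \frac{1}{j \sqrt{j}}}{4} = - \frac{5}{4} + \frac{2 j \left(-9 + j\right) \frac{1}{j^{\frac{3}{2}}}}{4} = - \frac{5}{4} + \frac{2 \frac{1}{\sqrt{j}} \left(-9 + j\right)}{4} = - \frac{5}{4} + \frac{-9 + j}{2 \sqrt{j}}$)
$L{\left(E \right)} = - \frac{i \sqrt{10} \left(-38 - 5 i \sqrt{10}\right)}{40}$ ($L{\left(E \right)} = \frac{-18 - 5 \sqrt{-10} + 2 \left(-10\right)}{4 i \sqrt{10}} = \frac{- \frac{i \sqrt{10}}{10} \left(-18 - 5 i \sqrt{10} - 20\right)}{4} = \frac{- \frac{i \sqrt{10}}{10} \left(-38 - 5 i \sqrt{10}\right)}{4} = - \frac{i \sqrt{10} \left(-38 - 5 i \sqrt{10}\right)}{40}$)
$\frac{26899}{L{\left(101 \right)}} = \frac{26899}{- \frac{5}{4} + \frac{19 i \sqrt{10}}{20}}$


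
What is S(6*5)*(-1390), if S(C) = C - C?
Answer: 0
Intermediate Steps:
S(C) = 0
S(6*5)*(-1390) = 0*(-1390) = 0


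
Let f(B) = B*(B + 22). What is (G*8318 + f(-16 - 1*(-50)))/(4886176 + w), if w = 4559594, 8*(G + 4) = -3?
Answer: -45983/12594360 ≈ -0.0036511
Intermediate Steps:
G = -35/8 (G = -4 + (⅛)*(-3) = -4 - 3/8 = -35/8 ≈ -4.3750)
f(B) = B*(22 + B)
(G*8318 + f(-16 - 1*(-50)))/(4886176 + w) = (-35/8*8318 + (-16 - 1*(-50))*(22 + (-16 - 1*(-50))))/(4886176 + 4559594) = (-145565/4 + (-16 + 50)*(22 + (-16 + 50)))/9445770 = (-145565/4 + 34*(22 + 34))*(1/9445770) = (-145565/4 + 34*56)*(1/9445770) = (-145565/4 + 1904)*(1/9445770) = -137949/4*1/9445770 = -45983/12594360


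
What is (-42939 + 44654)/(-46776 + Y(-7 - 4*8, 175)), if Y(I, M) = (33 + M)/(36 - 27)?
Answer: -15435/420776 ≈ -0.036682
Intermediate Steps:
Y(I, M) = 11/3 + M/9 (Y(I, M) = (33 + M)/9 = (33 + M)*(⅑) = 11/3 + M/9)
(-42939 + 44654)/(-46776 + Y(-7 - 4*8, 175)) = (-42939 + 44654)/(-46776 + (11/3 + (⅑)*175)) = 1715/(-46776 + (11/3 + 175/9)) = 1715/(-46776 + 208/9) = 1715/(-420776/9) = 1715*(-9/420776) = -15435/420776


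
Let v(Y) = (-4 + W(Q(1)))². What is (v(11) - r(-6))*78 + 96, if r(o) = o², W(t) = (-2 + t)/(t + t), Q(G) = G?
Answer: -2265/2 ≈ -1132.5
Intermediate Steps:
W(t) = (-2 + t)/(2*t) (W(t) = (-2 + t)/((2*t)) = (-2 + t)*(1/(2*t)) = (-2 + t)/(2*t))
v(Y) = 81/4 (v(Y) = (-4 + (½)*(-2 + 1)/1)² = (-4 + (½)*1*(-1))² = (-4 - ½)² = (-9/2)² = 81/4)
(v(11) - r(-6))*78 + 96 = (81/4 - 1*(-6)²)*78 + 96 = (81/4 - 1*36)*78 + 96 = (81/4 - 36)*78 + 96 = -63/4*78 + 96 = -2457/2 + 96 = -2265/2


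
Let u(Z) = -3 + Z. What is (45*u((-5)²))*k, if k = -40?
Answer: -39600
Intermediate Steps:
(45*u((-5)²))*k = (45*(-3 + (-5)²))*(-40) = (45*(-3 + 25))*(-40) = (45*22)*(-40) = 990*(-40) = -39600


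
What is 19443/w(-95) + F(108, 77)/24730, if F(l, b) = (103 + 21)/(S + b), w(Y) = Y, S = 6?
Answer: -3990849559/19499605 ≈ -204.66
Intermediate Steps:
F(l, b) = 124/(6 + b) (F(l, b) = (103 + 21)/(6 + b) = 124/(6 + b))
19443/w(-95) + F(108, 77)/24730 = 19443/(-95) + (124/(6 + 77))/24730 = 19443*(-1/95) + (124/83)*(1/24730) = -19443/95 + (124*(1/83))*(1/24730) = -19443/95 + (124/83)*(1/24730) = -19443/95 + 62/1026295 = -3990849559/19499605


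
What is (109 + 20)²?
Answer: 16641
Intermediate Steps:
(109 + 20)² = 129² = 16641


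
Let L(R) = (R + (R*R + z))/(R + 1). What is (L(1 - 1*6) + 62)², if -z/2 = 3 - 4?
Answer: 12769/4 ≈ 3192.3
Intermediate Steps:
z = 2 (z = -2*(3 - 4) = -2*(-1) = 2)
L(R) = (2 + R + R²)/(1 + R) (L(R) = (R + (R*R + 2))/(R + 1) = (R + (R² + 2))/(1 + R) = (R + (2 + R²))/(1 + R) = (2 + R + R²)/(1 + R))
(L(1 - 1*6) + 62)² = ((2 + (1 - 1*6) + (1 - 1*6)²)/(1 + (1 - 1*6)) + 62)² = ((2 + (1 - 6) + (1 - 6)²)/(1 + (1 - 6)) + 62)² = ((2 - 5 + (-5)²)/(1 - 5) + 62)² = ((2 - 5 + 25)/(-4) + 62)² = (-¼*22 + 62)² = (-11/2 + 62)² = (113/2)² = 12769/4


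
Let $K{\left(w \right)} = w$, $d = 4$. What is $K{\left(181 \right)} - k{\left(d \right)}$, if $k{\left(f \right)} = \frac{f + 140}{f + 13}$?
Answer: $\frac{2933}{17} \approx 172.53$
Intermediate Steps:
$k{\left(f \right)} = \frac{140 + f}{13 + f}$
$K{\left(181 \right)} - k{\left(d \right)} = 181 - \frac{140 + 4}{13 + 4} = 181 - \frac{1}{17} \cdot 144 = 181 - \frac{144}{17} = \frac{2933}{17}$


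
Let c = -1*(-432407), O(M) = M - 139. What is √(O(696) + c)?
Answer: 658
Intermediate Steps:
O(M) = -139 + M
c = 432407
√(O(696) + c) = √((-139 + 696) + 432407) = √(557 + 432407) = √432964 = 658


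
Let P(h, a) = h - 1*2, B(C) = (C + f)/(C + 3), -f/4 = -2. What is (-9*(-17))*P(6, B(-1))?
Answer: 612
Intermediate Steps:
f = 8 (f = -4*(-2) = 8)
B(C) = (8 + C)/(3 + C) (B(C) = (C + 8)/(C + 3) = (8 + C)/(3 + C))
P(h, a) = -2 + h (P(h, a) = h - 2 = -2 + h)
(-9*(-17))*P(6, B(-1)) = (-9*(-17))*(-2 + 6) = 153*4 = 612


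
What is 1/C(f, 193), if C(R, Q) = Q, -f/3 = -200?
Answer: 1/193 ≈ 0.0051813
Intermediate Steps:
f = 600 (f = -3*(-200) = 600)
1/C(f, 193) = 1/193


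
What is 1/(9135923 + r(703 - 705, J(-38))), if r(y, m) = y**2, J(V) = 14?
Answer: 1/9135927 ≈ 1.0946e-7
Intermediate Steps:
1/(9135923 + r(703 - 705, J(-38))) = 1/(9135923 + (703 - 705)**2) = 1/(9135923 + (-2)**2) = 1/(9135923 + 4) = 1/9135927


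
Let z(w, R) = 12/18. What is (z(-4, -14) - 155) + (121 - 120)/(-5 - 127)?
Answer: -6791/44 ≈ -154.34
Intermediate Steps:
z(w, R) = 2/3 (z(w, R) = 12*(1/18) = 2/3)
(z(-4, -14) - 155) + (121 - 120)/(-5 - 127) = (2/3 - 155) + (121 - 120)/(-5 - 127) = -463/3 + 1/(-132) = -463/3 + 1*(-1/132) = -463/3 - 1/132 = -6791/44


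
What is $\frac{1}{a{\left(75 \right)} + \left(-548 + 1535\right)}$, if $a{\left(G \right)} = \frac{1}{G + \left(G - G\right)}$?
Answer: $\frac{75}{74026} \approx 0.0010132$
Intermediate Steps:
$a{\left(G \right)} = \frac{1}{G}$ ($a{\left(G \right)} = \frac{1}{G + 0} = \frac{1}{G}$)
$\frac{1}{a{\left(75 \right)} + \left(-548 + 1535\right)} = \frac{1}{\frac{1}{75} + \left(-548 + 1535\right)} = \frac{1}{\frac{1}{75} + 987} = \frac{1}{\frac{74026}{75}} = \frac{75}{74026}$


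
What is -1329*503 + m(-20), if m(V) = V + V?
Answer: -668527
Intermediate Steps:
m(V) = 2*V
-1329*503 + m(-20) = -1329*503 + 2*(-20) = -668487 - 40 = -668527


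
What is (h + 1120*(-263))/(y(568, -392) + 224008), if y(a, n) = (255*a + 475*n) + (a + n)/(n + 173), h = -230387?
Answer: -114963393/39999736 ≈ -2.8741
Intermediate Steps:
y(a, n) = 255*a + 475*n + (a + n)/(173 + n) (y(a, n) = (255*a + 475*n) + (a + n)/(173 + n) = 255*a + 475*n + (a + n)/(173 + n))
(h + 1120*(-263))/(y(568, -392) + 224008) = (-230387 + 1120*(-263))/((475*(-392)² + 44116*568 + 82176*(-392) + 255*568*(-392))/(173 - 392) + 224008) = (-230387 - 294560)/((475*153664 + 25057888 - 32212992 - 56777280)/(-219) + 224008) = -524947/(-(72990400 + 25057888 - 32212992 - 56777280)/219 + 224008) = -524947/(-1/219*9058016 + 224008) = -524947/(-9058016/219 + 224008) = -524947/39999736/219 = -524947*219/39999736 = -114963393/39999736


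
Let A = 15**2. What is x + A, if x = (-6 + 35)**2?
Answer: 1066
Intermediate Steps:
A = 225
x = 841 (x = 29**2 = 841)
x + A = 841 + 225 = 1066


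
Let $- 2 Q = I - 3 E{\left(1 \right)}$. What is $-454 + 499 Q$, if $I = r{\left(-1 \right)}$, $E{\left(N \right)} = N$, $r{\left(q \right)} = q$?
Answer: $544$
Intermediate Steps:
$I = -1$
$Q = 2$ ($Q = - \frac{-1 - 3}{2} = \left(- \frac{1}{2}\right) \left(-4\right) = 2$)
$-454 + 499 Q = -454 + 499 \cdot 2 = -454 + 998 = 544$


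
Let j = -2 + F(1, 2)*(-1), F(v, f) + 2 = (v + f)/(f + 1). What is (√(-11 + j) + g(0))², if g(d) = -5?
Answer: 13 - 20*I*√3 ≈ 13.0 - 34.641*I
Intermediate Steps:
F(v, f) = -2 + (f + v)/(1 + f) (F(v, f) = -2 + (v + f)/(f + 1) = -2 + (f + v)/(1 + f))
j = -1 (j = -2 + ((-2 + 1 - 1*2)/(1 + 2))*(-1) = -2 + ((-2 + 1 - 2)/3)*(-1) = -2 + ((⅓)*(-3))*(-1) = -2 - 1*(-1) = -2 + 1 = -1)
(√(-11 + j) + g(0))² = (√(-11 - 1) - 5)² = (√(-12) - 5)² = (2*I*√3 - 5)² = (-5 + 2*I*√3)²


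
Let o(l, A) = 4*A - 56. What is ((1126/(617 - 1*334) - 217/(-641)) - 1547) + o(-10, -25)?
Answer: -308146132/181403 ≈ -1698.7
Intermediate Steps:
o(l, A) = -56 + 4*A
((1126/(617 - 1*334) - 217/(-641)) - 1547) + o(-10, -25) = ((1126/(617 - 1*334) - 217/(-641)) - 1547) + (-56 + 4*(-25)) = ((1126/(617 - 334) - 217*(-1/641)) - 1547) + (-56 - 100) = ((1126/283 + 217/641) - 1547) - 156 = (783177/181403 - 1547) - 156 = -279847264/181403 - 156 = -308146132/181403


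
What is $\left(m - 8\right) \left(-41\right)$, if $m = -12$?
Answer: $820$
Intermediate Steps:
$\left(m - 8\right) \left(-41\right) = \left(-12 - 8\right) \left(-41\right) = \left(-20\right) \left(-41\right) = 820$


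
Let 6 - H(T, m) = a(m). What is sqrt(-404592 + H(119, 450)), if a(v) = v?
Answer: 6*I*sqrt(11251) ≈ 636.42*I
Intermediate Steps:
H(T, m) = 6 - m
sqrt(-404592 + H(119, 450)) = sqrt(-404592 + (6 - 1*450)) = sqrt(-404592 + (6 - 450)) = sqrt(-404592 - 444) = sqrt(-405036) = 6*I*sqrt(11251)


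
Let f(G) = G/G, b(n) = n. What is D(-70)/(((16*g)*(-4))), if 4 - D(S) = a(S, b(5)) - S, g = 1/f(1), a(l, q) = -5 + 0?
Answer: 61/64 ≈ 0.95313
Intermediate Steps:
f(G) = 1
a(l, q) = -5
g = 1 (g = 1/1 = 1)
D(S) = 9 + S (D(S) = 4 - (-5 - S) = 4 + (5 + S) = 9 + S)
D(-70)/(((16*g)*(-4))) = (9 - 70)/(((16*1)*(-4))) = -61/(16*(-4)) = -61/(-64) = -61*(-1/64) = 61/64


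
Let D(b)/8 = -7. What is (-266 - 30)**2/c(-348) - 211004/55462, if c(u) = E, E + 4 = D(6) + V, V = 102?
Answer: 1212624106/582351 ≈ 2082.3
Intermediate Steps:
D(b) = -56 (D(b) = 8*(-7) = -56)
E = 42 (E = -4 + (-56 + 102) = -4 + 46 = 42)
c(u) = 42
(-266 - 30)**2/c(-348) - 211004/55462 = (-266 - 30)**2/42 - 211004/55462 = (-296)**2*(1/42) - 211004*1/55462 = 87616*(1/42) - 105502/27731 = 43808/21 - 105502/27731 = 1212624106/582351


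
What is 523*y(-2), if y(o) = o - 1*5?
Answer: -3661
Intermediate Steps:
y(o) = -5 + o (y(o) = o - 5 = -5 + o)
523*y(-2) = 523*(-5 - 2) = 523*(-7) = -3661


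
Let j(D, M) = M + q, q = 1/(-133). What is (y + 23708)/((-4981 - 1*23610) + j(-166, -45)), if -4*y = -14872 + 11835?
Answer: -13016577/15234356 ≈ -0.85442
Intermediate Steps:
y = 3037/4 (y = -(-14872 + 11835)/4 = -¼*(-3037) = 3037/4 ≈ 759.25)
q = -1/133 ≈ -0.0075188
j(D, M) = -1/133 + M (j(D, M) = M - 1/133 = -1/133 + M)
(y + 23708)/((-4981 - 1*23610) + j(-166, -45)) = (3037/4 + 23708)/((-4981 - 1*23610) + (-1/133 - 45)) = 97869/(4*((-4981 - 23610) - 5986/133)) = 97869/(4*(-28591 - 5986/133)) = 97869/(4*(-3808589/133)) = (97869/4)*(-133/3808589) = -13016577/15234356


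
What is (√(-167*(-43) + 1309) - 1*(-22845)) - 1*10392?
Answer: 12453 + √8490 ≈ 12545.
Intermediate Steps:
(√(-167*(-43) + 1309) - 1*(-22845)) - 1*10392 = (√(7181 + 1309) + 22845) - 10392 = (√8490 + 22845) - 10392 = (22845 + √8490) - 10392 = 12453 + √8490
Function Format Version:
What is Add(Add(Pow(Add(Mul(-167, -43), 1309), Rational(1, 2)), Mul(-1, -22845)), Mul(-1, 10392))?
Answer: Add(12453, Pow(8490, Rational(1, 2))) ≈ 12545.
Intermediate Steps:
Add(Add(Pow(Add(Mul(-167, -43), 1309), Rational(1, 2)), Mul(-1, -22845)), Mul(-1, 10392)) = Add(Add(Pow(Add(7181, 1309), Rational(1, 2)), 22845), -10392) = Add(Add(Pow(8490, Rational(1, 2)), 22845), -10392) = Add(Add(22845, Pow(8490, Rational(1, 2))), -10392) = Add(12453, Pow(8490, Rational(1, 2)))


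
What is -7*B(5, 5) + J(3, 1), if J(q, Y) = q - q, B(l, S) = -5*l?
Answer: 175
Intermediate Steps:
J(q, Y) = 0
-7*B(5, 5) + J(3, 1) = -(-35)*5 + 0 = -7*(-25) + 0 = 175 + 0 = 175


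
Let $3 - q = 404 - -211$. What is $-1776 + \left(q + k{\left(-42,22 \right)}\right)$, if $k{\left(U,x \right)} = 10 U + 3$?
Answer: $-2805$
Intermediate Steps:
$k{\left(U,x \right)} = 3 + 10 U$
$q = -612$ ($q = 3 - \left(404 - -211\right) = 3 - \left(404 + 211\right) = 3 - 615 = -612$)
$-1776 + \left(q + k{\left(-42,22 \right)}\right) = -1776 + \left(-612 + \left(3 + 10 \left(-42\right)\right)\right) = -1776 + \left(-612 + \left(3 - 420\right)\right) = -1776 - 1029 = -2805$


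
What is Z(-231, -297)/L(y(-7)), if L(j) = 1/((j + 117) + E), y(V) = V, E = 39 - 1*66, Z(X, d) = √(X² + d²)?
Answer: 2739*√130 ≈ 31229.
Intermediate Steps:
E = -27 (E = 39 - 66 = -27)
L(j) = 1/(90 + j) (L(j) = 1/((j + 117) - 27) = 1/((117 + j) - 27) = 1/(90 + j))
Z(-231, -297)/L(y(-7)) = √((-231)² + (-297)²)/(1/(90 - 7)) = √(53361 + 88209)/(1/83) = √141570/(1/83) = (33*√130)*83 = 2739*√130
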